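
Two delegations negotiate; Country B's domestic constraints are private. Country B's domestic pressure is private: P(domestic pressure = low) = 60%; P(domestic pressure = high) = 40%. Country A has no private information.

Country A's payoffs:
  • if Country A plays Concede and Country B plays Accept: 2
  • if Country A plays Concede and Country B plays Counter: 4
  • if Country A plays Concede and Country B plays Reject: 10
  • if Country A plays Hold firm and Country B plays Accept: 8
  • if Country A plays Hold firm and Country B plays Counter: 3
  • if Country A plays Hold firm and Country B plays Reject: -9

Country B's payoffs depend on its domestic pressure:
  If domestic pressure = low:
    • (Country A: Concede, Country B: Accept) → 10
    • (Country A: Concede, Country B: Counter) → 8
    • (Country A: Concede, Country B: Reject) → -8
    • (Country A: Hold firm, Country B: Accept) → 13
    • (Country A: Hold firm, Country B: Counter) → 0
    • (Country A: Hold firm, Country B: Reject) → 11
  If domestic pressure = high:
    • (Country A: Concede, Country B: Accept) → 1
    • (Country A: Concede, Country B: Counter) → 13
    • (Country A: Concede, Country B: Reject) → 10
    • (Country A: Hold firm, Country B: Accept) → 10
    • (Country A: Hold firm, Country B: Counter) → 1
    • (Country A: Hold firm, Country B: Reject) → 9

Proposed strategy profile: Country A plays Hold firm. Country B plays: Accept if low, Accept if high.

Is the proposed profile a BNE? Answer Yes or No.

Country A plays Hold firm: E[Hold firm] = 0.6·(8) + 0.4·(8) = 8; E[Concede] = 2. Best-responding. ✓
Country B (domestic pressure low), facing Hold firm: Accept gives 13, Counter gives 0, Reject gives 11. Proposed Accept is best. ✓
Country B (domestic pressure high), facing Hold firm: Accept gives 10, Counter gives 1, Reject gives 9. Proposed Accept is best. ✓

Yes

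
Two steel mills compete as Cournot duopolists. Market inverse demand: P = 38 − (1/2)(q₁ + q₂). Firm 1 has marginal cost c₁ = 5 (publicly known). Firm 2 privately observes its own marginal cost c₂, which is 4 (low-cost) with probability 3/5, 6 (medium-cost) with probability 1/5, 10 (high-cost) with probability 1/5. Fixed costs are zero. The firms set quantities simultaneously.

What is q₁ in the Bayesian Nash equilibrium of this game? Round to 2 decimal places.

22.40

Type-c best response for Firm 2: q₂(c) = (38 − c) − q₁/2.
Firm 1 maximizes expected profit; its first-order condition is 38 − q₁ − (1/2)E[q₂] − 5 = 0.
Substituting E[q₂] and solving: E[c₂] = 5.6, so q₁ = (38 − 2·5 + 5.6)/(3/2) = 22.4.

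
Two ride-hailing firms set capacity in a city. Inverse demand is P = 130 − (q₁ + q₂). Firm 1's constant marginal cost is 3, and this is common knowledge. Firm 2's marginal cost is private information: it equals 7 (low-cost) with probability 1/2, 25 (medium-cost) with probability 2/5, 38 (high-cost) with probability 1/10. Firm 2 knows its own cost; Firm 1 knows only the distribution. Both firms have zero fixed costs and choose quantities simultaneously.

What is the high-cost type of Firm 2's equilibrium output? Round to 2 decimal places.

Type-c best response for Firm 2: q₂(c) = (130 − c)/2 − q₁/2.
Firm 1 maximizes expected profit; its first-order condition is 130 − 2q₁ − E[q₂] − 3 = 0.
Substituting E[q₂] and solving: E[c₂] = 17.3, so q₁ = (130 − 2·3 + 17.3)/3 = 47.1.
q₂(high-cost) = (130 − 38 − 47.1)/2 = 22.45.

22.45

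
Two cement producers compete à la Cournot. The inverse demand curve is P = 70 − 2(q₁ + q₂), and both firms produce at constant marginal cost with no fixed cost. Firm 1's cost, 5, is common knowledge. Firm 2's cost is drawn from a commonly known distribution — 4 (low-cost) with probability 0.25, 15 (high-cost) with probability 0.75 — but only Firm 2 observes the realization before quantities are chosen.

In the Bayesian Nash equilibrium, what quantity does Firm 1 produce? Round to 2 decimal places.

12.04

Firm 2 with cost c maximizes (70 − 2(q₁+q₂) − c)·q₂, giving q₂(c) = (70 − c − 2q₁)/4.
E[c₂] = 0.25·4 + 0.75·15 = 12.25
Firm 1's FOC against E[q₂] yields q₁ = (70 − 2·5 + E[c₂])/6 = (70 − 10 + 12.25)/6 = 12.0417.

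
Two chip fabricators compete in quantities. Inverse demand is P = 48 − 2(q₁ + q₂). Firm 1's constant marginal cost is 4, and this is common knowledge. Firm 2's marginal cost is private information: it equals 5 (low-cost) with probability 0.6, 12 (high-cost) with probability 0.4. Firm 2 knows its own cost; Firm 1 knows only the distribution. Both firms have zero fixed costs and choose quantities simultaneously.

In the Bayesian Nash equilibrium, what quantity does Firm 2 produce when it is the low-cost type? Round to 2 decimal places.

6.77

Firm 2 with cost c maximizes (48 − 2(q₁+q₂) − c)·q₂, giving q₂(c) = (48 − c − 2q₁)/4.
E[c₂] = 0.6·5 + 0.4·12 = 7.8
Firm 1's FOC against E[q₂] yields q₁ = (48 − 2·4 + E[c₂])/6 = (48 − 8 + 7.8)/6 = 7.96667.
q₂(low-cost) = (48 − 5 − 2·7.96667)/4 = 6.76667.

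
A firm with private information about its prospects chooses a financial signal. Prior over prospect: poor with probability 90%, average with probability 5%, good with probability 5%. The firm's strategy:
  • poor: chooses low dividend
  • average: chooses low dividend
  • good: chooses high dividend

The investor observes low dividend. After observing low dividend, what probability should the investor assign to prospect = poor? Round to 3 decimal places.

0.947

P(low dividend) = 0.9·1 + 0.05·1 + 0.05·0 = 0.95
P(poor | low dividend) = (0.9·1) / 0.95 = 0.9 / 0.95 = 0.947368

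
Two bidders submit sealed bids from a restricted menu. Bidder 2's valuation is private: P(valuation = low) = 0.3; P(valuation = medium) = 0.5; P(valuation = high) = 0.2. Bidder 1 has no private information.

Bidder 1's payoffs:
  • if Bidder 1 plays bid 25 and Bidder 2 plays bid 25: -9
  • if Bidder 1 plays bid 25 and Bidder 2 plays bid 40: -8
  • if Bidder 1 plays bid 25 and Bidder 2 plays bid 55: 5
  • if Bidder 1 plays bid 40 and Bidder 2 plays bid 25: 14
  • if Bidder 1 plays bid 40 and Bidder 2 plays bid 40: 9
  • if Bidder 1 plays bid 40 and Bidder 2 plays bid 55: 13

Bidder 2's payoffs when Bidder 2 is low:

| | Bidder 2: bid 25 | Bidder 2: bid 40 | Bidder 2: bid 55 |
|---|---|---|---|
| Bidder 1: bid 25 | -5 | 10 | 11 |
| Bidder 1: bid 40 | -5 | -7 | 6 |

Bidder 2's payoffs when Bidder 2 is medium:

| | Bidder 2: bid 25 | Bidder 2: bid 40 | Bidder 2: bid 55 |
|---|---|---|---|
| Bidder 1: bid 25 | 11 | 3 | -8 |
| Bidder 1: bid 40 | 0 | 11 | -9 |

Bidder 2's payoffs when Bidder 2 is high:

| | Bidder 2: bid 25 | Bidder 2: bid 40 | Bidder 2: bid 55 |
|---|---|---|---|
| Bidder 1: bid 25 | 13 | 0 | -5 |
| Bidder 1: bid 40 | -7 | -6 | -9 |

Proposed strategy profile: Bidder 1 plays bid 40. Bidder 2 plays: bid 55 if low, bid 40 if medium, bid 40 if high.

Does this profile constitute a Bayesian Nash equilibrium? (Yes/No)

Yes

A profile is a BNE iff every type of every player is best-responding given beliefs about the other side.
Bidder 1 plays bid 40: E[bid 40] = 0.3·(13) + 0.5·(9) + 0.2·(9) = 10.2; E[bid 25] = -4.1. Best-responding. ✓
Bidder 2 (valuation low), facing bid 40: bid 25 gives -5, bid 40 gives -7, bid 55 gives 6. Proposed bid 55 is best. ✓
Bidder 2 (valuation medium), facing bid 40: bid 25 gives 0, bid 40 gives 11, bid 55 gives -9. Proposed bid 40 is best. ✓
Bidder 2 (valuation high), facing bid 40: bid 25 gives -7, bid 40 gives -6, bid 55 gives -9. Proposed bid 40 is best. ✓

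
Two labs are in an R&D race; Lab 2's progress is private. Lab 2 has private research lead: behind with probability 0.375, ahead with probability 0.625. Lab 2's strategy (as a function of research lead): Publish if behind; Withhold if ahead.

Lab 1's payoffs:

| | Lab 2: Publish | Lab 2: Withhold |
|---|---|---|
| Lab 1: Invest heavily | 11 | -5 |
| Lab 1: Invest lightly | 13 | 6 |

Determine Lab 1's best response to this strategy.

Invest lightly

Compute Lab 1's expected payoff for each action, taking the expectation over Lab 2's type.
E[Invest heavily] = 0.375·(11) + 0.625·(-5) = 1
E[Invest lightly] = 0.375·(13) + 0.625·(6) = 8.625
Best response: Invest lightly (8.625 is the largest).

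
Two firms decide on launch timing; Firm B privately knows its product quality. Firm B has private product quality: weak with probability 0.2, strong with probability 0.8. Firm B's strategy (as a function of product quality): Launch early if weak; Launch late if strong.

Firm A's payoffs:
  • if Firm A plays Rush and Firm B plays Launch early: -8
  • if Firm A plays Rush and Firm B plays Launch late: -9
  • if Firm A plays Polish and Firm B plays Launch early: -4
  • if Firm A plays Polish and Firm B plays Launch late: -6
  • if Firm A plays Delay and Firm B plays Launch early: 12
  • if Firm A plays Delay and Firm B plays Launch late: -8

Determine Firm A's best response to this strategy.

Delay

E[Rush] = 0.2·(-8) + 0.8·(-9) = -8.8
E[Polish] = 0.2·(-4) + 0.8·(-6) = -5.6
E[Delay] = 0.2·(12) + 0.8·(-8) = -4
Best response: Delay (-4 is the largest).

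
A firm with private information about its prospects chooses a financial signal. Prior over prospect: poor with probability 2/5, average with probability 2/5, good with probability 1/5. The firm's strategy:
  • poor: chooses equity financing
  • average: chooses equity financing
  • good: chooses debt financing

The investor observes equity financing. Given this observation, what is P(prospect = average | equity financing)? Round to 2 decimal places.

0.50

P(equity financing) = (2/5)·1 + (2/5)·1 + (1/5)·0 = 4/5
P(average | equity financing) = ((2/5)·1) / (4/5) = (2/5) / (4/5) = 1/2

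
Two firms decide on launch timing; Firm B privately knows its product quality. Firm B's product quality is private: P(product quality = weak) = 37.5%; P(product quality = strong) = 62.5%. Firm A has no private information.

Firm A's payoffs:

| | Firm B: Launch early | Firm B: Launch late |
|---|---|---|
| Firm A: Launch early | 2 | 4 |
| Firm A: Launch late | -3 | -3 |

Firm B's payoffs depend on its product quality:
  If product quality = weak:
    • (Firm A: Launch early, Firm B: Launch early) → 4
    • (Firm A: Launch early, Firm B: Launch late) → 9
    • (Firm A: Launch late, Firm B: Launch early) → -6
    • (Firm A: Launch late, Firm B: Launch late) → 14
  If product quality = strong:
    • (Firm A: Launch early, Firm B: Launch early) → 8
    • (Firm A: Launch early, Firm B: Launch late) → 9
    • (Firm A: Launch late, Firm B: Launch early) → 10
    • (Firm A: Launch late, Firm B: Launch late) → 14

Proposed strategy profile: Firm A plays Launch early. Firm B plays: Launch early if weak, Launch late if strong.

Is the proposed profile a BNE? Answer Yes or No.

No

A profile is a BNE iff every type of every player is best-responding given beliefs about the other side.
Firm A plays Launch early: E[Launch early] = 0.375·(2) + 0.625·(4) = 3.25; E[Launch late] = -3. Best-responding. ✓
Firm B (product quality weak), facing Launch early: Launch early gives 4, Launch late gives 9. Proposed Launch early is not best — profitable deviation exists. ✗
Firm B (product quality strong), facing Launch early: Launch early gives 8, Launch late gives 9. Proposed Launch late is best. ✓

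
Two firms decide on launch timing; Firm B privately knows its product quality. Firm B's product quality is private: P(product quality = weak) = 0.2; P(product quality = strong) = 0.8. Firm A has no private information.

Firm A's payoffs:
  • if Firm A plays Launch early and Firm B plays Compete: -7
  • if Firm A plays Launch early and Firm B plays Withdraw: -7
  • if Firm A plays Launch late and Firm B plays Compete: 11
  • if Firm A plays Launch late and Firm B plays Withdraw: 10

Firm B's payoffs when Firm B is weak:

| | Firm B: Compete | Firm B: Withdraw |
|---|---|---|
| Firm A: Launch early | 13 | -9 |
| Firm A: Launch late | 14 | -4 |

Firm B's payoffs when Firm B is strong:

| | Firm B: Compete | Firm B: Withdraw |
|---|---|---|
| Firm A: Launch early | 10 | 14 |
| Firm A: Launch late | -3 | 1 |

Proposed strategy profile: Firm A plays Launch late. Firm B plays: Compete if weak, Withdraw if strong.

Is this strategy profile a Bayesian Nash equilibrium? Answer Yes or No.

Yes

A profile is a BNE iff every type of every player is best-responding given beliefs about the other side.
Firm A plays Launch late: E[Launch late] = 0.2·(11) + 0.8·(10) = 10.2; E[Launch early] = -7. Best-responding. ✓
Firm B (product quality weak), facing Launch late: Compete gives 14, Withdraw gives -4. Proposed Compete is best. ✓
Firm B (product quality strong), facing Launch late: Compete gives -3, Withdraw gives 1. Proposed Withdraw is best. ✓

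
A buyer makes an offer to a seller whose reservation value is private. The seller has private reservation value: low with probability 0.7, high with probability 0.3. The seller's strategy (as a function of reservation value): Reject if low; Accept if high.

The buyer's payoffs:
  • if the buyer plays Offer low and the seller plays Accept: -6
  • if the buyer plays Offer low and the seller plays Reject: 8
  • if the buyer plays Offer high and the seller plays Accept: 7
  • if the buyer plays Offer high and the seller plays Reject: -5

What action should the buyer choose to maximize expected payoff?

Offer low

E[Offer low] = 0.7·(8) + 0.3·(-6) = 3.8
E[Offer high] = 0.7·(-5) + 0.3·(7) = -1.4
Best response: Offer low (3.8 is the largest).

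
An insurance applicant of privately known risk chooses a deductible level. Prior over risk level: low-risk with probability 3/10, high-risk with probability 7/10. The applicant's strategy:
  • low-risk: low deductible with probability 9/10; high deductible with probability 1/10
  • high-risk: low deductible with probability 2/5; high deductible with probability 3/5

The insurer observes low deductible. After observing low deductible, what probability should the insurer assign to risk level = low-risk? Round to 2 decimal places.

P(low deductible) = (3/10)·(9/10) + (7/10)·(2/5) = 11/20
P(low-risk | low deductible) = ((3/10)·(9/10)) / (11/20) = (27/100) / (11/20) = 27/55

0.49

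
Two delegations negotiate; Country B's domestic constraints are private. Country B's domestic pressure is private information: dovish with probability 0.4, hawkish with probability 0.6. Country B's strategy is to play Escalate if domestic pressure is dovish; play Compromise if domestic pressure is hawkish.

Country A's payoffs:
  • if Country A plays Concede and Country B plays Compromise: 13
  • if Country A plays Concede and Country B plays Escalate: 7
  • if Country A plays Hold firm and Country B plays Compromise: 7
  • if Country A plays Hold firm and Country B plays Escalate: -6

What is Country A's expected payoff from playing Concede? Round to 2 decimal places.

10.60

Take the expectation over Country B's domestic pressure, weighting each type's action by its prior probability.
E[Concede] = 0.4·7 + 0.6·13 = 2.8 + 7.8 = 10.6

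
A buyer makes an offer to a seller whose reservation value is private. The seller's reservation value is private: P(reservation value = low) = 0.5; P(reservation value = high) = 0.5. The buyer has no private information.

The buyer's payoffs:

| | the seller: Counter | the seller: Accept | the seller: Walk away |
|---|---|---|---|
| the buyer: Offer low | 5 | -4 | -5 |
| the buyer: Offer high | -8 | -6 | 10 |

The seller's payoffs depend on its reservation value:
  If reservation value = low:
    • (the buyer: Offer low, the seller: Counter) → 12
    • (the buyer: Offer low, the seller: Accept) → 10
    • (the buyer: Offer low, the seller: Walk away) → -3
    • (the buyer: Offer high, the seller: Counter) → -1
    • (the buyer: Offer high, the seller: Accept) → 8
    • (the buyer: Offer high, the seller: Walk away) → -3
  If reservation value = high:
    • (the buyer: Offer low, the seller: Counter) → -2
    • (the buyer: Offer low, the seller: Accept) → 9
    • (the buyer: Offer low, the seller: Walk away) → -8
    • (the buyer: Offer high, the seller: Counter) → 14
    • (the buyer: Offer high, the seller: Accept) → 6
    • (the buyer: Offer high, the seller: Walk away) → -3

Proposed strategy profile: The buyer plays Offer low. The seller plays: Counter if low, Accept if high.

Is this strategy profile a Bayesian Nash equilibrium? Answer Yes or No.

Yes

The buyer plays Offer low: E[Offer low] = 0.5·(5) + 0.5·(-4) = 0.5; E[Offer high] = -7. Best-responding. ✓
The seller (reservation value low), facing Offer low: Counter gives 12, Accept gives 10, Walk away gives -3. Proposed Counter is best. ✓
The seller (reservation value high), facing Offer low: Counter gives -2, Accept gives 9, Walk away gives -8. Proposed Accept is best. ✓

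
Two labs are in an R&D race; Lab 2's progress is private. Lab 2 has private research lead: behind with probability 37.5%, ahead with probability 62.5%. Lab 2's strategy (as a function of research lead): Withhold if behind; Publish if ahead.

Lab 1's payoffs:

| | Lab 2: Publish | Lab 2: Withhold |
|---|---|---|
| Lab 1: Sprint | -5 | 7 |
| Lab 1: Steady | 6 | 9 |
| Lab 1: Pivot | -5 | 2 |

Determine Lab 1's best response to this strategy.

Compute Lab 1's expected payoff for each action, taking the expectation over Lab 2's type.
E[Sprint] = 0.375·(7) + 0.625·(-5) = -0.5
E[Steady] = 0.375·(9) + 0.625·(6) = 7.125
E[Pivot] = 0.375·(2) + 0.625·(-5) = -2.375
Best response: Steady (7.125 is the largest).

Steady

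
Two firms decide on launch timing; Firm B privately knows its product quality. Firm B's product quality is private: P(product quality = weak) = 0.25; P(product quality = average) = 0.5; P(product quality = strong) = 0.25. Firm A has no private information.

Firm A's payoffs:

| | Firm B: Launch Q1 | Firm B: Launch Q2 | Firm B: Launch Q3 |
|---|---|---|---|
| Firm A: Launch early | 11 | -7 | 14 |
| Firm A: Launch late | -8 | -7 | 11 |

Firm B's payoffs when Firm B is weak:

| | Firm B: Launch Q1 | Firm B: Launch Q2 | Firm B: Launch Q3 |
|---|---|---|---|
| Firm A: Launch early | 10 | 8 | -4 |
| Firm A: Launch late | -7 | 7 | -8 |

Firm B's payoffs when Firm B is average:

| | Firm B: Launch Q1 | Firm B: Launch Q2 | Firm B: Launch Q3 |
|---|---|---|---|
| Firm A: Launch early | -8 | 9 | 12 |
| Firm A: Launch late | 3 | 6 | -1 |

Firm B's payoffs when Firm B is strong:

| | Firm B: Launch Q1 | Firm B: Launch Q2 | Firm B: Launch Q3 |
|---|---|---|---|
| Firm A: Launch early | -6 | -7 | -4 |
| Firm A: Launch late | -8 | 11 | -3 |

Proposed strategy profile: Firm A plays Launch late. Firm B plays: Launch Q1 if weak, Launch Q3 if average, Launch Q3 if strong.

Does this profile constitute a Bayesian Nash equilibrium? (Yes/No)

No

A profile is a BNE iff every type of every player is best-responding given beliefs about the other side.
Firm A plays Launch late: E[Launch late] = 0.25·(-8) + 0.5·(11) + 0.25·(11) = 6.25; E[Launch early] = 13.25. Not best-responding. ✗
Firm B (product quality weak), facing Launch late: Launch Q1 gives -7, Launch Q2 gives 7, Launch Q3 gives -8. Proposed Launch Q1 is not best — profitable deviation exists. ✗
Firm B (product quality average), facing Launch late: Launch Q1 gives 3, Launch Q2 gives 6, Launch Q3 gives -1. Proposed Launch Q3 is not best — profitable deviation exists. ✗
Firm B (product quality strong), facing Launch late: Launch Q1 gives -8, Launch Q2 gives 11, Launch Q3 gives -3. Proposed Launch Q3 is not best — profitable deviation exists. ✗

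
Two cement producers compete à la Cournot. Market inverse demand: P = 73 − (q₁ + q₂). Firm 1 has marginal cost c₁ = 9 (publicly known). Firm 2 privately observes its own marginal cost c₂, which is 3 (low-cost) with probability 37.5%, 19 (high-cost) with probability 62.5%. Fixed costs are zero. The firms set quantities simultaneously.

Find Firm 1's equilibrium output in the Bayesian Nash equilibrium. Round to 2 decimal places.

22.67

Each type of Firm 2 best-responds to q₁; Firm 1 best-responds to the expected q₂ over Firm 2's types.
Firm 2 with cost c maximizes (73 − (q₁+q₂) − c)·q₂, giving q₂(c) = (73 − c − q₁)/2.
E[c₂] = 0.375·3 + 0.625·19 = 13
Firm 1's FOC against E[q₂] yields q₁ = (73 − 2·9 + E[c₂])/3 = (73 − 18 + 13)/3 = 22.6667.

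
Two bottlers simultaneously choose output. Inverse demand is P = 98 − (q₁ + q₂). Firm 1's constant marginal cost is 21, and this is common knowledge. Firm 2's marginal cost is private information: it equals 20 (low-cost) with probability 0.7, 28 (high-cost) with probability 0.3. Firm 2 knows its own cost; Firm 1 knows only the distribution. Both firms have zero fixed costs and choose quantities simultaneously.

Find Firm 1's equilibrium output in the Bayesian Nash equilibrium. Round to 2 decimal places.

26.13

Type-c best response for Firm 2: q₂(c) = (98 − c)/2 − q₁/2.
Firm 1 maximizes expected profit; its first-order condition is 98 − 2q₁ − E[q₂] − 21 = 0.
Substituting E[q₂] and solving: E[c₂] = 22.4, so q₁ = (98 − 2·21 + 22.4)/3 = 26.1333.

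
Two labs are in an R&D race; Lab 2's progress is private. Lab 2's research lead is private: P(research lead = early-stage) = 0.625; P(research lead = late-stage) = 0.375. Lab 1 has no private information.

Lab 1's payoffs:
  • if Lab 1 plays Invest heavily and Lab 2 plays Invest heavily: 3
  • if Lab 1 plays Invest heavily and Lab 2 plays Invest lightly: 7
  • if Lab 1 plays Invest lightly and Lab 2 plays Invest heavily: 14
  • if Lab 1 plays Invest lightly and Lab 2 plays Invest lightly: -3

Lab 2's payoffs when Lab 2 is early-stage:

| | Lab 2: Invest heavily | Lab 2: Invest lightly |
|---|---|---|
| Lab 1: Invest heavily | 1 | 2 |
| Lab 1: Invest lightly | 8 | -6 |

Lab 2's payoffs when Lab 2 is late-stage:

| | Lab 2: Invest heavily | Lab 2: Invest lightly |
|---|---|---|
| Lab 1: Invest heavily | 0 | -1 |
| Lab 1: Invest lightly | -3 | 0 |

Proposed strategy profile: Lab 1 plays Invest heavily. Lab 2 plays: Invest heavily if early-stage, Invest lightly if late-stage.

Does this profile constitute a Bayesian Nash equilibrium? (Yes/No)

No

Lab 1 plays Invest heavily: E[Invest heavily] = 0.625·(3) + 0.375·(7) = 4.5; E[Invest lightly] = 7.625. Not best-responding. ✗
Lab 2 (research lead early-stage), facing Invest heavily: Invest heavily gives 1, Invest lightly gives 2. Proposed Invest heavily is not best — profitable deviation exists. ✗
Lab 2 (research lead late-stage), facing Invest heavily: Invest heavily gives 0, Invest lightly gives -1. Proposed Invest lightly is not best — profitable deviation exists. ✗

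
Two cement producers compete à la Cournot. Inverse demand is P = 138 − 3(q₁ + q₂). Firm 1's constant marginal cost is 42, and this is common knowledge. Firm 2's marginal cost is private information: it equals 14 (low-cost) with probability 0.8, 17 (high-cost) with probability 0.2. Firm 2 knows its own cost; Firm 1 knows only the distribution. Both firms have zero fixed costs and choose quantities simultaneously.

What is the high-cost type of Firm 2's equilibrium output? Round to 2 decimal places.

16.36

Each type of Firm 2 best-responds to q₁; Firm 1 best-responds to the expected q₂ over Firm 2's types.
Firm 2 with cost c maximizes (138 − 3(q₁+q₂) − c)·q₂, giving q₂(c) = (138 − c − 3q₁)/6.
E[c₂] = 0.8·14 + 0.2·17 = 14.6
Firm 1's FOC against E[q₂] yields q₁ = (138 − 2·42 + E[c₂])/9 = (138 − 84 + 14.6)/9 = 7.62222.
q₂(high-cost) = (138 − 17 − 3·7.62222)/6 = 16.3556.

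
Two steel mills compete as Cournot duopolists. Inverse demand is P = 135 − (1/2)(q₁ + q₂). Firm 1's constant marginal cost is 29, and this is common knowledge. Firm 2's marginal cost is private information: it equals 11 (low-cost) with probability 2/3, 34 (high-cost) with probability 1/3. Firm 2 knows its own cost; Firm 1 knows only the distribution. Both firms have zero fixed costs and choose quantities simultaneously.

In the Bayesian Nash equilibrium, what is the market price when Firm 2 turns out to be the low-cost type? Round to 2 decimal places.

Type-c best response for Firm 2: q₂(c) = (135 − c) − q₁/2.
Firm 1 maximizes expected profit; its first-order condition is 135 − q₁ − (1/2)E[q₂] − 29 = 0.
Substituting E[q₂] and solving: E[c₂] = 18.6667, so q₁ = (135 − 2·29 + 18.6667)/(3/2) = 63.7778.
q₂(low-cost) = 92.1111, so P = 135 − (1/2)·(63.7778 + 92.1111) = 57.0556.

57.06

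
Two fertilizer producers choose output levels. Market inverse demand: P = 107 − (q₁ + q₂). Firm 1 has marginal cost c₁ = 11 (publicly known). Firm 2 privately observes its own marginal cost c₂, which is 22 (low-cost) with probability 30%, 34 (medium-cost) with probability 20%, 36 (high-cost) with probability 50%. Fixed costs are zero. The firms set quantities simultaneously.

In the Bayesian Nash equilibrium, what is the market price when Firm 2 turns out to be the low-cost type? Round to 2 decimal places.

45.10

Type-c best response for Firm 2: q₂(c) = (107 − c)/2 − q₁/2.
Firm 1 maximizes expected profit; its first-order condition is 107 − 2q₁ − E[q₂] − 11 = 0.
Substituting E[q₂] and solving: E[c₂] = 31.4, so q₁ = (107 − 2·11 + 31.4)/3 = 38.8.
q₂(low-cost) = 23.1, so P = 107 − (38.8 + 23.1) = 45.1.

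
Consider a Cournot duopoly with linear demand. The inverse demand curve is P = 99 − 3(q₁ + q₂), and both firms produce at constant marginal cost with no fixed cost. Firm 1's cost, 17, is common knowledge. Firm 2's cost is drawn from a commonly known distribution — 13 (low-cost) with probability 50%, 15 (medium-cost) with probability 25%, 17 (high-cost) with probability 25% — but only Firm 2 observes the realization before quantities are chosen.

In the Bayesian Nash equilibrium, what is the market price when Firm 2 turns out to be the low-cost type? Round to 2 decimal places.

42.75

Firm 2 with cost c maximizes (99 − 3(q₁+q₂) − c)·q₂, giving q₂(c) = (99 − c − 3q₁)/6.
E[c₂] = 0.5·13 + 0.25·15 + 0.25·17 = 14.5
Firm 1's FOC against E[q₂] yields q₁ = (99 − 2·17 + E[c₂])/9 = (99 − 34 + 14.5)/9 = 8.83333.
q₂(low-cost) = 9.91667, so P = 99 − 3·(8.83333 + 9.91667) = 42.75.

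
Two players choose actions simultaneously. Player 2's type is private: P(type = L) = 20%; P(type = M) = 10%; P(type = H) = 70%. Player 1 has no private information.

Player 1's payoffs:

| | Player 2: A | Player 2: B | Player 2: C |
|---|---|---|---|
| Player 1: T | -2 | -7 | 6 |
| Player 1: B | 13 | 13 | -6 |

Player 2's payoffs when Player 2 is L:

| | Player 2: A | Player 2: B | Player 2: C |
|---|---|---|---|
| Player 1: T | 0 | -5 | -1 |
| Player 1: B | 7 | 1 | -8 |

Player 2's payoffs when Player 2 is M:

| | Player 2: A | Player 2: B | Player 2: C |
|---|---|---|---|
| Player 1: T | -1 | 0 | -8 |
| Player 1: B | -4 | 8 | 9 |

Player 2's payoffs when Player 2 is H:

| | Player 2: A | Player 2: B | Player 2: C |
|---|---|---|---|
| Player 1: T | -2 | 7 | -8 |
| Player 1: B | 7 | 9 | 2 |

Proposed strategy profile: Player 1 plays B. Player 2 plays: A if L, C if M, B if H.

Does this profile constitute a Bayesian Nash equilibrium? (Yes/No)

Yes

Player 1 plays B: E[B] = 0.2·(13) + 0.1·(-6) + 0.7·(13) = 11.1; E[T] = -4.7. Best-responding. ✓
Player 2 (type L), facing B: A gives 7, B gives 1, C gives -8. Proposed A is best. ✓
Player 2 (type M), facing B: A gives -4, B gives 8, C gives 9. Proposed C is best. ✓
Player 2 (type H), facing B: A gives 7, B gives 9, C gives 2. Proposed B is best. ✓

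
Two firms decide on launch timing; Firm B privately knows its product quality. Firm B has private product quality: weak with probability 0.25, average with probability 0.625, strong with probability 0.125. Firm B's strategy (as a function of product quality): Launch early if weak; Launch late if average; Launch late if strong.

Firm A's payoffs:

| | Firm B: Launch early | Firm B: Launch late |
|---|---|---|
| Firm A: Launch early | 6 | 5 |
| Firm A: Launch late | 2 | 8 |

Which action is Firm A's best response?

Launch late

Compute Firm A's expected payoff for each action, taking the expectation over Firm B's type.
E[Launch early] = 0.25·(6) + 0.625·(5) + 0.125·(5) = 5.25
E[Launch late] = 0.25·(2) + 0.625·(8) + 0.125·(8) = 6.5
Best response: Launch late (6.5 is the largest).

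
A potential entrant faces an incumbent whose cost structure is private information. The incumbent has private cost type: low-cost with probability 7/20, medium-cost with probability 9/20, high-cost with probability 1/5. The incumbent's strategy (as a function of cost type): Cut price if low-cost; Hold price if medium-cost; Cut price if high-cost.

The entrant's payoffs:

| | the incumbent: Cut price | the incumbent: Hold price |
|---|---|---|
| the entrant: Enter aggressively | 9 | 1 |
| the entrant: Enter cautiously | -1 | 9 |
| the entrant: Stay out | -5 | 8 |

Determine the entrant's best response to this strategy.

E[Enter aggressively] = 7/20·(9) + 9/20·(1) + 1/5·(9) = 27/5
E[Enter cautiously] = 7/20·(-1) + 9/20·(9) + 1/5·(-1) = 7/2
E[Stay out] = 7/20·(-5) + 9/20·(8) + 1/5·(-5) = 17/20
Best response: Enter aggressively (27/5 is the largest).

Enter aggressively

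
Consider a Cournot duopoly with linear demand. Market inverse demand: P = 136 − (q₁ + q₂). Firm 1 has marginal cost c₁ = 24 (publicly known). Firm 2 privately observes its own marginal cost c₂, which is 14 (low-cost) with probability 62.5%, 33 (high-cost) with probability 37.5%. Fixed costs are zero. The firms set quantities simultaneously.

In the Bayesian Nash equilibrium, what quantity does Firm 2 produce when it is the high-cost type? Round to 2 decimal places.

Type-c best response for Firm 2: q₂(c) = (136 − c)/2 − q₁/2.
Firm 1 maximizes expected profit; its first-order condition is 136 − 2q₁ − E[q₂] − 24 = 0.
Substituting E[q₂] and solving: E[c₂] = 21.125, so q₁ = (136 − 2·24 + 21.125)/3 = 36.375.
q₂(high-cost) = (136 − 33 − 36.375)/2 = 33.3125.

33.31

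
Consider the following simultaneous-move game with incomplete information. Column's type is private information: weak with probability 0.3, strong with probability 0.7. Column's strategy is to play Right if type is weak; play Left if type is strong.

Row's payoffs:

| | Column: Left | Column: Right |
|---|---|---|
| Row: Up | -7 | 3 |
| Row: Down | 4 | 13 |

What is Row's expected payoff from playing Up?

E[Up] = 0.3·3 + 0.7·(-7) = 0.9 + (-4.9) = -4

-4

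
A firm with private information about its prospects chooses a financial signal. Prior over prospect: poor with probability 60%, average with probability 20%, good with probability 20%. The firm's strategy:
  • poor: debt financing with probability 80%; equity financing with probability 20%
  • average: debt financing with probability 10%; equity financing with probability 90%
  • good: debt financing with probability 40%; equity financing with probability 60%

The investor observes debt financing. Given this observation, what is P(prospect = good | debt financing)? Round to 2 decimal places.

P(debt financing) = 0.6·0.8 + 0.2·0.1 + 0.2·0.4 = 0.58
P(good | debt financing) = (0.2·0.4) / 0.58 = 0.08 / 0.58 = 0.137931

0.14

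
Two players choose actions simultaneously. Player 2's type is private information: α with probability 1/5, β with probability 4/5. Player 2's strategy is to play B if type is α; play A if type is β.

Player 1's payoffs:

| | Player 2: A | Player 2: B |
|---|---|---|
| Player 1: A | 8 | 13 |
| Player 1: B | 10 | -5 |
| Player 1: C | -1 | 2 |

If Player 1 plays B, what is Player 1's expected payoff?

E[B] = 1/5·(-5) + 4/5·10 = (-1) + 8 = 7

7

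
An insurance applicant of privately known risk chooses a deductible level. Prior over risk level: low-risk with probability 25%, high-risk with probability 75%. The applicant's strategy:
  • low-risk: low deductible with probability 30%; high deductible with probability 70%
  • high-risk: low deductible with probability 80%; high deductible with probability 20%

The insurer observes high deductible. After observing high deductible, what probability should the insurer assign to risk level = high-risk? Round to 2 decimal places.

P(high deductible) = 0.25·0.7 + 0.75·0.2 = 0.325
P(high-risk | high deductible) = (0.75·0.2) / 0.325 = 0.15 / 0.325 = 0.461538

0.46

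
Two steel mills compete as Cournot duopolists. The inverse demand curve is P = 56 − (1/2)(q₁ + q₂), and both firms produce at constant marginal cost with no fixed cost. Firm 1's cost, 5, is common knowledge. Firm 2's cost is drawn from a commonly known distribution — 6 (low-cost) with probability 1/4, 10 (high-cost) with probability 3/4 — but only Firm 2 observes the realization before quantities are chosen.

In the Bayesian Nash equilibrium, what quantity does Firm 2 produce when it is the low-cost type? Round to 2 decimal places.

31.67

Each type of Firm 2 best-responds to q₁; Firm 1 best-responds to the expected q₂ over Firm 2's types.
Firm 2 with cost c maximizes (56 − (1/2)(q₁+q₂) − c)·q₂, giving q₂(c) = (56 − c − (1/2)q₁).
E[c₂] = 1/4·6 + 3/4·10 = 9
Firm 1's FOC against E[q₂] yields q₁ = (56 − 2·5 + E[c₂])/(3/2) = (56 − 10 + 9)/(3/2) = 36.6667.
q₂(low-cost) = (56 − 6 − (1/2)·36.6667) = 31.6667.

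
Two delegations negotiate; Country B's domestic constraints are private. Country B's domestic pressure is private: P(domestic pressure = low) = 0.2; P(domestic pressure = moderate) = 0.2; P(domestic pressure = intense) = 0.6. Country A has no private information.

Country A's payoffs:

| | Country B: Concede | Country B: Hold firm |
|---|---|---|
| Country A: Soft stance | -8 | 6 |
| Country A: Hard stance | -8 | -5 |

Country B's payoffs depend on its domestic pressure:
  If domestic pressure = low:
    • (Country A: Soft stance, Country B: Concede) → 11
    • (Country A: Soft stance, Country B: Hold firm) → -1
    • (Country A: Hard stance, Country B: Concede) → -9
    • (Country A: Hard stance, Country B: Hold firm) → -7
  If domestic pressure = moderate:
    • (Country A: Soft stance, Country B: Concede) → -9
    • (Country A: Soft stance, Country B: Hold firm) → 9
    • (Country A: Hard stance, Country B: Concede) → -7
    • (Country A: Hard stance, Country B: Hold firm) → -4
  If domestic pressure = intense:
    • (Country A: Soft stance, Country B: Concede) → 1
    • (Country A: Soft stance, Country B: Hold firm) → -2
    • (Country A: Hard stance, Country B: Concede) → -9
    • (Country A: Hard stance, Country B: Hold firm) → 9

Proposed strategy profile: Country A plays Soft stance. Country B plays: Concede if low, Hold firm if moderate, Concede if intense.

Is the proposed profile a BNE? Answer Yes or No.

Country A plays Soft stance: E[Soft stance] = 0.2·(-8) + 0.2·(6) + 0.6·(-8) = -5.2; E[Hard stance] = -7.4. Best-responding. ✓
Country B (domestic pressure low), facing Soft stance: Concede gives 11, Hold firm gives -1. Proposed Concede is best. ✓
Country B (domestic pressure moderate), facing Soft stance: Concede gives -9, Hold firm gives 9. Proposed Hold firm is best. ✓
Country B (domestic pressure intense), facing Soft stance: Concede gives 1, Hold firm gives -2. Proposed Concede is best. ✓

Yes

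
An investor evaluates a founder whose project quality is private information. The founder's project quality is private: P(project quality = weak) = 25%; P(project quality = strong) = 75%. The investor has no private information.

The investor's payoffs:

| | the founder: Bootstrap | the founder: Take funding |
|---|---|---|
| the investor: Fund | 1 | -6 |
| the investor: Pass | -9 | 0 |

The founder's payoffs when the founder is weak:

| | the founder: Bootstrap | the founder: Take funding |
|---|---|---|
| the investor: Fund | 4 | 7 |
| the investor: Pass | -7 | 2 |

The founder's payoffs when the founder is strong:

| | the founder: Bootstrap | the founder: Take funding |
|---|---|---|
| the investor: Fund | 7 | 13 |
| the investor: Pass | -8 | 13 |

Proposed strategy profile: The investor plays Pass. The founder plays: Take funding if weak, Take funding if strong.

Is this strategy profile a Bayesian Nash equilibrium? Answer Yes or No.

Yes

The investor plays Pass: E[Pass] = 0.25·(0) + 0.75·(0) = 0; E[Fund] = -6. Best-responding. ✓
The founder (project quality weak), facing Pass: Bootstrap gives -7, Take funding gives 2. Proposed Take funding is best. ✓
The founder (project quality strong), facing Pass: Bootstrap gives -8, Take funding gives 13. Proposed Take funding is best. ✓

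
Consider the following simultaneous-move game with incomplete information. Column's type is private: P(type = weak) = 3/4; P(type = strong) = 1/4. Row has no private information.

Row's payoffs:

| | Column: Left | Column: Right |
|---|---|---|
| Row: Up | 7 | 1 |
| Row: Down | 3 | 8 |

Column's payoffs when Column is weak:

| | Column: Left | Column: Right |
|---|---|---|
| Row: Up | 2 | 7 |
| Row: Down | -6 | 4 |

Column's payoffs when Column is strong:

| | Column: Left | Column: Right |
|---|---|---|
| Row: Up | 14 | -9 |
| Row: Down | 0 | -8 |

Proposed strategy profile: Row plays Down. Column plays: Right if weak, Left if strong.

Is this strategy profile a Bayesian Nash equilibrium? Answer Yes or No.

Yes

Row plays Down: E[Down] = 3/4·(8) + 1/4·(3) = 27/4; E[Up] = 5/2. Best-responding. ✓
Column (type weak), facing Down: Left gives -6, Right gives 4. Proposed Right is best. ✓
Column (type strong), facing Down: Left gives 0, Right gives -8. Proposed Left is best. ✓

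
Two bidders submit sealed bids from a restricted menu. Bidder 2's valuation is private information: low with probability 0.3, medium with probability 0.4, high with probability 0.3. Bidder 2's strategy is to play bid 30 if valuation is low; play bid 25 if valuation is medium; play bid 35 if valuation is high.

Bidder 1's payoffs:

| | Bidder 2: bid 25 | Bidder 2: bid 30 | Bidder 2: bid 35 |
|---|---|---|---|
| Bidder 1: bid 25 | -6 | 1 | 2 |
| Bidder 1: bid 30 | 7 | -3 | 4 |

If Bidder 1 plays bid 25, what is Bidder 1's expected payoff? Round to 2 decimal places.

Take the expectation over Bidder 2's valuation, weighting each type's action by its prior probability.
E[bid 25] = 0.3·1 + 0.4·(-6) + 0.3·2 = 0.3 + (-2.4) + 0.6 = -1.5

-1.50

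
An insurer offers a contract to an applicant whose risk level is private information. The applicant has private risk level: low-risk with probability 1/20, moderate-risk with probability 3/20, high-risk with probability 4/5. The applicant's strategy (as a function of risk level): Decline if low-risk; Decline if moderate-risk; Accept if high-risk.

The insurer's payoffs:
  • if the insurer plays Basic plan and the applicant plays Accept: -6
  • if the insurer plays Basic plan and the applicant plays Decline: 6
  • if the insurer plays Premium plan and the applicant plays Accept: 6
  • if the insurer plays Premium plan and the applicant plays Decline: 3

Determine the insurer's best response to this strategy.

Premium plan

Compute the insurer's expected payoff for each action, taking the expectation over the applicant's type.
E[Basic plan] = 1/20·(6) + 3/20·(6) + 4/5·(-6) = -18/5
E[Premium plan] = 1/20·(3) + 3/20·(3) + 4/5·(6) = 27/5
Best response: Premium plan (27/5 is the largest).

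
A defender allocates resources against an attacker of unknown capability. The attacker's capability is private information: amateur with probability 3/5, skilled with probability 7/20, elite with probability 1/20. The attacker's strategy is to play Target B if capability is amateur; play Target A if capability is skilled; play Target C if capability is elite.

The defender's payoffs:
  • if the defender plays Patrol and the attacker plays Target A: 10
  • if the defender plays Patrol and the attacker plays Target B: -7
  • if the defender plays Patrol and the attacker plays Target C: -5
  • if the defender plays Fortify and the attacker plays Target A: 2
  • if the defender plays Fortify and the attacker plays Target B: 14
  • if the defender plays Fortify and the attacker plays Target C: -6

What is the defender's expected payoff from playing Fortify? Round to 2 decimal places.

E[Fortify] = 3/5·14 + 7/20·2 + 1/20·(-6) = 42/5 + 7/10 + (-3/10) = 44/5

8.80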